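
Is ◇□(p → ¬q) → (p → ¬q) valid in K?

Tableau for the negation ¬(◇□(p → ¬q) → (p → ¬q)):
1. ¬(◇□(p → ¬q) → (p → ¬q)), u
2. ◇□(p → ¬q), u
3. ¬(p → ¬q), u
4. p, u
5. q, u
6. □(p → ¬q), v
Accessibility: uRv
The negation has an open branch (countermodel exists).

No, not valid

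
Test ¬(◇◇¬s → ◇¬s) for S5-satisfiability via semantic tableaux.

No, unsatisfiable

1. ¬(◇◇¬s → ◇¬s), w0
2. ◇◇¬s, w0   [¬→-rule on 1]
3. ¬◇¬s, w0   [¬→-rule on 1]
4. s, w0   [¬◇-rule on 3 via w0Rw0]
5. ◇¬s, w1   [◇-rule on 2: fresh world w1, w0Rw1]
6. s, w1   [¬◇-rule on 3 via w0Rw1]
7. ¬s, w2   [◇-rule on 5: fresh world w2, w1Rw2]
8. s, w2   [¬◇-rule on 3 via w0Rw2]
Accessibility: w0Rw0, w0Rw1, w0Rw2, w1Rw0, w1Rw1, w1Rw2, w2Rw0, w2Rw1, w2Rw2
Branch closes: s and ¬s both at w2.
(One branch shown.) All branches close.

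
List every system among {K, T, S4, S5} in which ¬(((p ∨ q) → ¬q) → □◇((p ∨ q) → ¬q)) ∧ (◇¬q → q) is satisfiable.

T-tableau for the formula:
1. ¬(((p ∨ q) → ¬q) → □◇((p ∨ q) → ¬q)) ∧ (◇¬q → q), w0
2. ¬(((p ∨ q) → ¬q) → □◇((p ∨ q) → ¬q)), w0
3. ◇¬q → q, w0
4. (p ∨ q) → ¬q, w0
5. ¬□◇((p ∨ q) → ¬q), w0
6. ¬◇¬q, w0
7. q, w0
8. ¬(p ∨ q), w0
9. ¬p, w0
10. ¬q, w0
Accessibility: w0Rw0
Branch closes: q and ¬q both at w0.
Every branch closes (one shown): unsatisfiable in T, hence also in S4, S5 (every S4/S5-frame is a T-frame).
K-tableau for the formula:
1. ¬(((p ∨ q) → ¬q) → □◇((p ∨ q) → ¬q)) ∧ (◇¬q → q), w0
2. ¬(((p ∨ q) → ¬q) → □◇((p ∨ q) → ¬q)), w0
3. ◇¬q → q, w0
4. (p ∨ q) → ¬q, w0
5. ¬□◇((p ∨ q) → ¬q), w0
6. ¬◇¬q, w0
7. ¬q, w0
8. ¬◇((p ∨ q) → ¬q), w1
9. q, w1
Accessibility: w0Rw1
Complete open branch: satisfiable in K.

K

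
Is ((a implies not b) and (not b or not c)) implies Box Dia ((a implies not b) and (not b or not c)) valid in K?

No, not valid

Tableau for the negation not (((a implies not b) and (not b or not c)) implies Box Dia ((a implies not b) and (not b or not c))):
1. not (((a implies not b) and (not b or not c)) implies Box Dia ((a implies not b) and (not b or not c))), u
2. (a implies not b) and (not b or not c), u   [neg-implies-rule on 1]
3. not Box Dia ((a implies not b) and (not b or not c)), u   [neg-implies-rule on 1]
4. a implies not b, u   [and-rule on 2]
5. not b or not c, u   [and-rule on 2]
6. not b, u   [implies-rule on 4 (branches; this branch)]
7. not c, u   [or-rule on 5 (branches; this branch)]
8. not Dia ((a implies not b) and (not b or not c)), v   [neg-Box-rule on 3: fresh world v, uRv]
Accessibility: uRv
The negation has an open branch (countermodel exists).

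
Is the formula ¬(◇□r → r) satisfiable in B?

No, unsatisfiable

1. ¬(◇□r → r), w0
2. ◇□r, w0
3. ¬r, w0
4. □r, w1
5. r, w0
Accessibility: w0Rw0, w0Rw1, w1Rw0, w1Rw1
Branch closes: r and ¬r both at w0.
Every branch closes; the branch above is one of them.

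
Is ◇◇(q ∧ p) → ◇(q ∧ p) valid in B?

Tableau for the negation ¬(◇◇(q ∧ p) → ◇(q ∧ p)):
1. ¬(◇◇(q ∧ p) → ◇(q ∧ p)), w0
2. ◇◇(q ∧ p), w0
3. ¬◇(q ∧ p), w0
4. ¬(q ∧ p), w0
5. ¬p, w0
6. ◇(q ∧ p), w1
7. ¬(q ∧ p), w1
8. ¬p, w1
9. q ∧ p, w2
10. q, w2
11. p, w2
Accessibility: w0Rw0, w0Rw1, w1Rw0, w1Rw1, w1Rw2, w2Rw1, w2Rw2
The negation has an open branch (countermodel exists).

Invalid (countermodel exists)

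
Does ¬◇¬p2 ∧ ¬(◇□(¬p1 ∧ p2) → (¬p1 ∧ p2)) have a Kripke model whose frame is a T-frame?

Yes, satisfiable

1. ¬◇¬p2 ∧ ¬(◇□(¬p1 ∧ p2) → (¬p1 ∧ p2)), 0
2. ¬◇¬p2, 0   [∧-rule on 1]
3. ¬(◇□(¬p1 ∧ p2) → (¬p1 ∧ p2)), 0   [∧-rule on 1]
4. ◇□(¬p1 ∧ p2), 0   [¬→-rule on 3]
5. ¬(¬p1 ∧ p2), 0   [¬→-rule on 3]
6. p2, 0   [¬◇-rule on 2 via 0R0]
7. p1, 0   [¬∧-rule on 5 (branches; this branch)]
8. □(¬p1 ∧ p2), 1   [◇-rule on 4: fresh world 1, 0R1]
9. p2, 1   [¬◇-rule on 2 via 0R1]
10. ¬p1 ∧ p2, 1   [□-rule on 8 via 1R1]
11. ¬p1, 1   [∧-rule on 10]
Accessibility: 0R0, 0R1, 1R1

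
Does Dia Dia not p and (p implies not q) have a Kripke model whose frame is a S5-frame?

1. Dia Dia not p and (p implies not q), 0
2. Dia Dia not p, 0
3. p implies not q, 0
4. not q, 0
5. Dia not p, 1
6. not p, 2
Accessibility: 0R0, 0R1, 0R2, 1R0, 1R1, 1R2, 2R0, 2R1, 2R2

Satisfiable (open branch found)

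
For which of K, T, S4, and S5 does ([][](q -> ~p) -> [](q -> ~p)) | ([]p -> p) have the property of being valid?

T-tableau for the negation ~(([][](q -> ~p) -> [](q -> ~p)) | ([]p -> p)):
1. ~(([][](q -> ~p) -> [](q -> ~p)) | ([]p -> p)), u
2. ~([][](q -> ~p) -> [](q -> ~p)), u
3. ~([]p -> p), u
4. [][](q -> ~p), u
5. ~[](q -> ~p), u
6. []p, u
7. ~p, u
8. [](q -> ~p), u
9. p, u
Accessibility: uRu
Branch closes: p and ~p both at u.
Every branch closes (one shown): valid in T, hence also in S4, S5 (every theorem of T is a theorem of S4 and S5).
K-tableau for the negation ~(([][](q -> ~p) -> [](q -> ~p)) | ([]p -> p)):
1. ~(([][](q -> ~p) -> [](q -> ~p)) | ([]p -> p)), u
2. ~([][](q -> ~p) -> [](q -> ~p)), u
3. ~([]p -> p), u
4. [][](q -> ~p), u
5. ~[](q -> ~p), u
6. []p, u
7. ~p, u
8. ~(q -> ~p), v
9. q, v
10. p, v
11. [](q -> ~p), v
Accessibility: uRv
Complete open branch: countermodel on a K-frame, so not valid in K.

T, S4, S5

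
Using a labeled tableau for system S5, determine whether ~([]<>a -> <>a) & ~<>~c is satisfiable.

Unsatisfiable (every branch closes)

1. ~([]<>a -> <>a) & ~<>~c, 0
2. ~([]<>a -> <>a), 0   [&-rule on 1]
3. ~<>~c, 0   [&-rule on 1]
4. []<>a, 0   [~->-rule on 2]
5. ~<>a, 0   [~->-rule on 2]
6. c, 0   [~<>-rule on 3 via 0R0]
7. <>a, 0   [[]-rule on 4 via 0R0]
8. ~a, 0   [~<>-rule on 5 via 0R0]
9. a, 1   [<>-rule on 7: fresh world 1, 0R1]
10. c, 1   [~<>-rule on 3 via 0R1]
11. <>a, 1   [[]-rule on 4 via 0R1]
12. ~a, 1   [~<>-rule on 5 via 0R1]
Accessibility: 0R0, 0R1, 1R0, 1R1
Branch closes: a and ~a both at 1.
(One branch shown.) All branches close.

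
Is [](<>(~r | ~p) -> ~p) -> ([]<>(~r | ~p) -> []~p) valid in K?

Tableau for the negation ~([](<>(~r | ~p) -> ~p) -> ([]<>(~r | ~p) -> []~p)):
1. ~([](<>(~r | ~p) -> ~p) -> ([]<>(~r | ~p) -> []~p)), u
2. [](<>(~r | ~p) -> ~p), u
3. ~([]<>(~r | ~p) -> []~p), u
4. []<>(~r | ~p), u
5. ~[]~p, u
6. p, v
7. <>(~r | ~p) -> ~p, v
8. <>(~r | ~p), v
9. ~<>(~r | ~p), v
10. ~r | ~p, w
11. ~(~r | ~p), w
12. r, w
13. p, w
14. ~p, w
Accessibility: uRv, vRw
Branch closes: p and ~p both at w.
All branches of the negation close; one closing branch shown above.

Yes, valid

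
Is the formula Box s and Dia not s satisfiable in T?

Unsatisfiable (every branch closes)

1. Box s and Dia not s, 0
2. Box s, 0
3. Dia not s, 0
4. s, 0
5. not s, 1
6. s, 1
Accessibility: 0R0, 0R1, 1R1
Branch closes: s and not s both at 1.
(One branch shown.) All branches close.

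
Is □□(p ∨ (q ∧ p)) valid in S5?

Tableau for the negation ¬□□(p ∨ (q ∧ p)):
1. ¬□□(p ∨ (q ∧ p)), w0
2. ¬□(p ∨ (q ∧ p)), w1
3. ¬(p ∨ (q ∧ p)), w2
4. ¬p, w2
5. ¬(q ∧ p), w2
Accessibility: w0Rw0, w0Rw1, w0Rw2, w1Rw0, w1Rw1, w1Rw2, w2Rw0, w2Rw1, w2Rw2
The negation has an open branch (countermodel exists).

Not valid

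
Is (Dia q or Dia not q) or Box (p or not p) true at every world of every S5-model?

Yes, valid

Tableau for the negation not ((Dia q or Dia not q) or Box (p or not p)):
1. not ((Dia q or Dia not q) or Box (p or not p)), 0
2. not (Dia q or Dia not q), 0
3. not Box (p or not p), 0
4. not Dia q, 0
5. not Dia not q, 0
6. not q, 0
7. q, 0
Accessibility: 0R0
Branch closes: q and not q both at 0.
Every branch of the negation's tableau closes; the branch above is one of them.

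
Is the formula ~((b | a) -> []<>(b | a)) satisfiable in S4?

Satisfiable (open branch found)

1. ~((b | a) -> []<>(b | a)), 0
2. b | a, 0
3. ~[]<>(b | a), 0
4. a, 0
5. ~<>(b | a), 1
6. ~(b | a), 1
7. ~b, 1
8. ~a, 1
Accessibility: 0R0, 0R1, 1R1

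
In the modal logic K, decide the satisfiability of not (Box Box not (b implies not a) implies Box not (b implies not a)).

1. not (Box Box not (b implies not a) implies Box not (b implies not a)), 0
2. Box Box not (b implies not a), 0   [neg-implies-rule on 1]
3. not Box not (b implies not a), 0   [neg-implies-rule on 1]
4. b implies not a, 1   [neg-Box-rule on 3: fresh world 1, 0R1]
5. Box not (b implies not a), 1   [Box-rule on 2 via 0R1]
6. not a, 1   [implies-rule on 4 (branches; this branch)]
Accessibility: 0R1

Satisfiable (open branch found)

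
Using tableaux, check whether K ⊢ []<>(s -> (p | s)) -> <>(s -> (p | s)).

Tableau for the negation ~([]<>(s -> (p | s)) -> <>(s -> (p | s))):
1. ~([]<>(s -> (p | s)) -> <>(s -> (p | s))), 0
2. []<>(s -> (p | s)), 0   [~->-rule on 1]
3. ~<>(s -> (p | s)), 0   [~->-rule on 1]
The negation has an open branch (countermodel exists).

Not valid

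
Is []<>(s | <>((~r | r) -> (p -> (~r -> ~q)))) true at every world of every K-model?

Not valid

Tableau for the negation ~[]<>(s | <>((~r | r) -> (p -> (~r -> ~q)))):
1. ~[]<>(s | <>((~r | r) -> (p -> (~r -> ~q)))), 0
2. ~<>(s | <>((~r | r) -> (p -> (~r -> ~q)))), 1
Accessibility: 0R1
The negation has an open branch (countermodel exists).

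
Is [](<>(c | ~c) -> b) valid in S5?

Tableau for the negation ~[](<>(c | ~c) -> b):
1. ~[](<>(c | ~c) -> b), u
2. ~(<>(c | ~c) -> b), v
3. <>(c | ~c), v
4. ~b, v
5. c | ~c, w
6. ~c, w
Accessibility: uRu, uRv, uRw, vRu, vRv, vRw, wRu, wRv, wRw
The negation has an open branch (countermodel exists).

Invalid (countermodel exists)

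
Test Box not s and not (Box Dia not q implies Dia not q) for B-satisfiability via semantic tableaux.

Unsatisfiable (every branch closes)

1. Box not s and not (Box Dia not q implies Dia not q), 0
2. Box not s, 0
3. not (Box Dia not q implies Dia not q), 0
4. Box Dia not q, 0
5. not Dia not q, 0
6. not s, 0
7. Dia not q, 0
8. q, 0
9. not q, 1
10. not s, 1
11. Dia not q, 1
12. q, 1
Accessibility: 0R0, 0R1, 1R0, 1R1
Branch closes: q and not q both at 1.
(One branch shown.) All branches close.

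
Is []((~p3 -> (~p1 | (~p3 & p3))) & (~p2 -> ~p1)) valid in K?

Not valid

Tableau for the negation ~[]((~p3 -> (~p1 | (~p3 & p3))) & (~p2 -> ~p1)):
1. ~[]((~p3 -> (~p1 | (~p3 & p3))) & (~p2 -> ~p1)), w0
2. ~((~p3 -> (~p1 | (~p3 & p3))) & (~p2 -> ~p1)), w1
3. ~(~p2 -> ~p1), w1
4. ~p2, w1
5. p1, w1
Accessibility: w0Rw1
The negation has an open branch (countermodel exists).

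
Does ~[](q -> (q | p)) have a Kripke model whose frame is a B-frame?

Unsatisfiable

1. ~[](q -> (q | p)), w0
2. ~(q -> (q | p)), w1   [~[]-rule on 1: fresh world w1, w0Rw1]
3. q, w1   [~->-rule on 2]
4. ~(q | p), w1   [~->-rule on 2]
5. ~q, w1   [~|-rule on 4]
6. ~p, w1   [~|-rule on 4]
Accessibility: w0Rw0, w0Rw1, w1Rw0, w1Rw1
Branch closes: q and ~q both at w1.
(One branch shown.) All branches close.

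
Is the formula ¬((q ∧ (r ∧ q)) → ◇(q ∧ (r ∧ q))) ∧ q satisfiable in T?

No, unsatisfiable

1. ¬((q ∧ (r ∧ q)) → ◇(q ∧ (r ∧ q))) ∧ q, u
2. ¬((q ∧ (r ∧ q)) → ◇(q ∧ (r ∧ q))), u
3. q, u
4. q ∧ (r ∧ q), u
5. ¬◇(q ∧ (r ∧ q)), u
6. r ∧ q, u
7. r, u
8. ¬(q ∧ (r ∧ q)), u
9. ¬(r ∧ q), u
10. ¬q, u
Accessibility: uRu
Branch closes: q and ¬q both at u.
All branches of the tableau close; one closing branch shown above.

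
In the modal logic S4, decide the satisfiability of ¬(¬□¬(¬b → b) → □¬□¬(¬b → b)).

Satisfiable (open branch found)

1. ¬(¬□¬(¬b → b) → □¬□¬(¬b → b)), u
2. ¬□¬(¬b → b), u
3. ¬□¬□¬(¬b → b), u
4. ¬b → b, v
5. b, v
6. □¬(¬b → b), w
7. ¬(¬b → b), w
8. ¬b, w
Accessibility: uRu, uRv, uRw, vRv, wRw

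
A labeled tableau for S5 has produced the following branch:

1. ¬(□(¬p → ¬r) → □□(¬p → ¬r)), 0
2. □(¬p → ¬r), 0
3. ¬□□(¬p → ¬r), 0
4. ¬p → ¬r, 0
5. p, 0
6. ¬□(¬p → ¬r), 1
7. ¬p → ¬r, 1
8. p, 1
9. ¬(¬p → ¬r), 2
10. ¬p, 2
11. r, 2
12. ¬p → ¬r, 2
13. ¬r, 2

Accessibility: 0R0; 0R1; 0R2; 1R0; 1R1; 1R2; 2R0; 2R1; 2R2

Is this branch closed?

Yes, closed

Both r and ¬r appear at 2.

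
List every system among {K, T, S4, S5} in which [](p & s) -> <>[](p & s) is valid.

T-tableau for the negation ~([](p & s) -> <>[](p & s)):
1. ~([](p & s) -> <>[](p & s)), u
2. [](p & s), u   [~->-rule on 1]
3. ~<>[](p & s), u   [~->-rule on 1]
4. p & s, u   [[]-rule on 2 via uRu]
5. p, u   [&-rule on 4]
6. s, u   [&-rule on 4]
7. ~[](p & s), u   [~<>-rule on 3 via uRu]
8. ~(p & s), v   [~[]-rule on 7: fresh world v, uRv]
9. p & s, v   [[]-rule on 2 via uRv]
10. p, v   [&-rule on 9]
11. s, v   [&-rule on 9]
12. ~[](p & s), v   [~<>-rule on 3 via uRv]
13. ~s, v   [~&-rule on 8 (branches; this branch)]
Accessibility: uRu, uRv, vRv
Branch closes: s and ~s both at v.
Every branch closes (one shown): valid in T, hence also in S4, S5 (every theorem of T is a theorem of S4 and S5).
K-tableau for the negation ~([](p & s) -> <>[](p & s)):
1. ~([](p & s) -> <>[](p & s)), u
2. [](p & s), u   [~->-rule on 1]
3. ~<>[](p & s), u   [~->-rule on 1]
Complete open branch: countermodel on a K-frame, so not valid in K.

T, S4, S5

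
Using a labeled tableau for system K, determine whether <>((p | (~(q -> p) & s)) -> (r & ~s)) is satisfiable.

Satisfiable (open branch found)

1. <>((p | (~(q -> p) & s)) -> (r & ~s)), u
2. (p | (~(q -> p) & s)) -> (r & ~s), v
3. r & ~s, v
4. r, v
5. ~s, v
Accessibility: uRv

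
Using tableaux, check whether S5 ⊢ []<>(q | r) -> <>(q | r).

Tableau for the negation ~([]<>(q | r) -> <>(q | r)):
1. ~([]<>(q | r) -> <>(q | r)), w0
2. []<>(q | r), w0
3. ~<>(q | r), w0
4. <>(q | r), w0
5. ~(q | r), w0
6. ~q, w0
7. ~r, w0
8. q | r, w1
9. <>(q | r), w1
10. ~(q | r), w1
11. ~q, w1
12. ~r, w1
13. r, w1
Accessibility: w0Rw0, w0Rw1, w1Rw0, w1Rw1
Branch closes: r and ~r both at w1.
All branches of the negation close; one closing branch shown above.

Valid in S5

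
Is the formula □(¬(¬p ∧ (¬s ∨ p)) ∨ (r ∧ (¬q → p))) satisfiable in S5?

1. □(¬(¬p ∧ (¬s ∨ p)) ∨ (r ∧ (¬q → p))), w0
2. ¬(¬p ∧ (¬s ∨ p)) ∨ (r ∧ (¬q → p)), w0
3. r ∧ (¬q → p), w0
4. r, w0
5. ¬q → p, w0
6. p, w0
Accessibility: w0Rw0

Yes, satisfiable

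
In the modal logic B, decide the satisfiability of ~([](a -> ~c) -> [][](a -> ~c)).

Yes, satisfiable

1. ~([](a -> ~c) -> [][](a -> ~c)), 0
2. [](a -> ~c), 0   [~->-rule on 1]
3. ~[][](a -> ~c), 0   [~->-rule on 1]
4. a -> ~c, 0   [[]-rule on 2 via 0R0]
5. ~c, 0   [->-rule on 4 (branches; this branch)]
6. ~[](a -> ~c), 1   [~[]-rule on 3: fresh world 1, 0R1]
7. a -> ~c, 1   [[]-rule on 2 via 0R1]
8. ~c, 1   [->-rule on 7 (branches; this branch)]
9. ~(a -> ~c), 2   [~[]-rule on 6: fresh world 2, 1R2]
10. a, 2   [~->-rule on 9]
11. c, 2   [~->-rule on 9]
Accessibility: 0R0, 0R1, 1R0, 1R1, 1R2, 2R1, 2R2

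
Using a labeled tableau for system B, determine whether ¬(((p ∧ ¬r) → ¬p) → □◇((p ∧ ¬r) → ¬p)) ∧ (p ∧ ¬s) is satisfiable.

1. ¬(((p ∧ ¬r) → ¬p) → □◇((p ∧ ¬r) → ¬p)) ∧ (p ∧ ¬s), 0
2. ¬(((p ∧ ¬r) → ¬p) → □◇((p ∧ ¬r) → ¬p)), 0   [∧-rule on 1]
3. p ∧ ¬s, 0   [∧-rule on 1]
4. (p ∧ ¬r) → ¬p, 0   [¬→-rule on 2]
5. ¬□◇((p ∧ ¬r) → ¬p), 0   [¬→-rule on 2]
6. p, 0   [∧-rule on 3]
7. ¬s, 0   [∧-rule on 3]
8. ¬(p ∧ ¬r), 0   [→-rule on 4 (branches; this branch)]
9. r, 0   [¬∧-rule on 8 (branches; this branch)]
10. ¬◇((p ∧ ¬r) → ¬p), 1   [¬□-rule on 5: fresh world 1, 0R1]
11. ¬((p ∧ ¬r) → ¬p), 0   [¬◇-rule on 10 via 1R0]
12. p ∧ ¬r, 0   [¬→-rule on 11]
13. ¬r, 0   [∧-rule on 12]
Accessibility: 0R0, 0R1, 1R0, 1R1
Branch closes: r and ¬r both at 0.
(One branch shown.) All branches close.

Unsatisfiable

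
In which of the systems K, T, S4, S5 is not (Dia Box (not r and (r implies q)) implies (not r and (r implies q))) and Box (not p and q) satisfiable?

S5-tableau for the formula:
1. not (Dia Box (not r and (r implies q)) implies (not r and (r implies q))) and Box (not p and q), u
2. not (Dia Box (not r and (r implies q)) implies (not r and (r implies q))), u
3. Box (not p and q), u
4. Dia Box (not r and (r implies q)), u
5. not (not r and (r implies q)), u
6. not p and q, u
7. not p, u
8. q, u
9. r, u
10. Box (not r and (r implies q)), v
11. not p and q, v
12. not p, v
13. q, v
14. not r and (r implies q), u
15. not r, u
16. r implies q, u
Accessibility: uRu, uRv, vRu, vRv
Branch closes: r and not r both at u.
Every branch closes (one shown): unsatisfiable in S5.
S4-tableau for the formula:
1. not (Dia Box (not r and (r implies q)) implies (not r and (r implies q))) and Box (not p and q), u
2. not (Dia Box (not r and (r implies q)) implies (not r and (r implies q))), u
3. Box (not p and q), u
4. Dia Box (not r and (r implies q)), u
5. not (not r and (r implies q)), u
6. not p and q, u
7. not p, u
8. q, u
9. r, u
10. Box (not r and (r implies q)), v
11. not p and q, v
12. not p, v
13. q, v
14. not r and (r implies q), v
15. not r, v
16. r implies q, v
Accessibility: uRu, uRv, vRv
Complete open branch: satisfiable in S4, hence also in K, T (this S4-model is also a K-model and a T-model).

K, T, S4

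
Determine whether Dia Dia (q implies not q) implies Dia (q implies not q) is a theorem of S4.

Valid

Tableau for the negation not (Dia Dia (q implies not q) implies Dia (q implies not q)):
1. not (Dia Dia (q implies not q) implies Dia (q implies not q)), w0
2. Dia Dia (q implies not q), w0   [neg-implies-rule on 1]
3. not Dia (q implies not q), w0   [neg-implies-rule on 1]
4. not (q implies not q), w0   [neg-Dia-rule on 3 via w0Rw0]
5. q, w0   [neg-implies-rule on 4]
6. Dia (q implies not q), w1   [Dia-rule on 2: fresh world w1, w0Rw1]
7. not (q implies not q), w1   [neg-Dia-rule on 3 via w0Rw1]
8. q, w1   [neg-implies-rule on 7]
9. q implies not q, w2   [Dia-rule on 6: fresh world w2, w1Rw2]
10. not (q implies not q), w2   [neg-Dia-rule on 3 via w0Rw2]
11. q, w2   [neg-implies-rule on 10]
12. not q, w2   [implies-rule on 9 (branches; this branch)]
Accessibility: w0Rw0, w0Rw1, w0Rw2, w1Rw1, w1Rw2, w2Rw2
Branch closes: q and not q both at w2.
All branches of the negation close; one closing branch shown above.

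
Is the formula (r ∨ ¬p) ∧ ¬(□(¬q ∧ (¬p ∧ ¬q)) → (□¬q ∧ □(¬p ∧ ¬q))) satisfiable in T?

1. (r ∨ ¬p) ∧ ¬(□(¬q ∧ (¬p ∧ ¬q)) → (□¬q ∧ □(¬p ∧ ¬q))), 0
2. r ∨ ¬p, 0   [∧-rule on 1]
3. ¬(□(¬q ∧ (¬p ∧ ¬q)) → (□¬q ∧ □(¬p ∧ ¬q))), 0   [∧-rule on 1]
4. □(¬q ∧ (¬p ∧ ¬q)), 0   [¬→-rule on 3]
5. ¬(□¬q ∧ □(¬p ∧ ¬q)), 0   [¬→-rule on 3]
6. ¬q ∧ (¬p ∧ ¬q), 0   [□-rule on 4 via 0R0]
7. ¬q, 0   [∧-rule on 6]
8. ¬p ∧ ¬q, 0   [∧-rule on 6]
9. ¬p, 0   [∧-rule on 8]
10. ¬□(¬p ∧ ¬q), 0   [¬∧-rule on 5 (branches; this branch)]
11. ¬(¬p ∧ ¬q), 1   [¬□-rule on 10: fresh world 1, 0R1]
12. ¬q ∧ (¬p ∧ ¬q), 1   [□-rule on 4 via 0R1]
13. ¬q, 1   [∧-rule on 12]
14. ¬p ∧ ¬q, 1   [∧-rule on 12]
15. ¬p, 1   [∧-rule on 14]
16. q, 1   [¬∧-rule on 11 (branches; this branch)]
Accessibility: 0R0, 0R1, 1R1
Branch closes: q and ¬q both at 1.
All branches of the tableau close; one closing branch shown above.

Unsatisfiable (every branch closes)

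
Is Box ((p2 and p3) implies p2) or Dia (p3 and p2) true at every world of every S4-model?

Tableau for the negation not (Box ((p2 and p3) implies p2) or Dia (p3 and p2)):
1. not (Box ((p2 and p3) implies p2) or Dia (p3 and p2)), u
2. not Box ((p2 and p3) implies p2), u
3. not Dia (p3 and p2), u
4. not (p3 and p2), u
5. not p2, u
6. not ((p2 and p3) implies p2), v
7. p2 and p3, v
8. not p2, v
9. p2, v
10. p3, v
Accessibility: uRu, uRv, vRv
Branch closes: p2 and not p2 both at v.
Every branch of the negation's tableau closes; the branch above is one of them.

Yes, valid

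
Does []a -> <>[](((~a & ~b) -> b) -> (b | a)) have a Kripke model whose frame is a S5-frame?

1. []a -> <>[](((~a & ~b) -> b) -> (b | a)), w0
2. <>[](((~a & ~b) -> b) -> (b | a)), w0   [->-rule on 1 (branches; this branch)]
3. [](((~a & ~b) -> b) -> (b | a)), w1   [<>-rule on 2: fresh world w1, w0Rw1]
4. ((~a & ~b) -> b) -> (b | a), w0   [[]-rule on 3 via w1Rw0]
5. ((~a & ~b) -> b) -> (b | a), w1   [[]-rule on 3 via w1Rw1]
6. b | a, w0   [->-rule on 4 (branches; this branch)]
7. b | a, w1   [->-rule on 5 (branches; this branch)]
8. a, w0   [|-rule on 6 (branches; this branch)]
9. a, w1   [|-rule on 7 (branches; this branch)]
Accessibility: w0Rw0, w0Rw1, w1Rw0, w1Rw1

Yes, satisfiable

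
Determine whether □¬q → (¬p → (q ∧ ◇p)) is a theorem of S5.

Not valid

Tableau for the negation ¬(□¬q → (¬p → (q ∧ ◇p))):
1. ¬(□¬q → (¬p → (q ∧ ◇p))), 0
2. □¬q, 0
3. ¬(¬p → (q ∧ ◇p)), 0
4. ¬p, 0
5. ¬(q ∧ ◇p), 0
6. ¬q, 0
7. ¬◇p, 0
Accessibility: 0R0
The negation has an open branch (countermodel exists).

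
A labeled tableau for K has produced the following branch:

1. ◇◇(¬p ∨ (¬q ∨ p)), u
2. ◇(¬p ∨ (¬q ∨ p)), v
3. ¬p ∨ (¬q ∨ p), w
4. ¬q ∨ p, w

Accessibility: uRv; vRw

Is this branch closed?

No world carries both an atom and its negation.

Open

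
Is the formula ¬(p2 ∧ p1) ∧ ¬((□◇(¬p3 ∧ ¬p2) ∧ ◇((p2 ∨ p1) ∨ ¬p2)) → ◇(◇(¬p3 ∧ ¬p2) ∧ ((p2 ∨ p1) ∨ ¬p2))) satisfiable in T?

No, unsatisfiable

1. ¬(p2 ∧ p1) ∧ ¬((□◇(¬p3 ∧ ¬p2) ∧ ◇((p2 ∨ p1) ∨ ¬p2)) → ◇(◇(¬p3 ∧ ¬p2) ∧ ((p2 ∨ p1) ∨ ¬p2))), u
2. ¬(p2 ∧ p1), u   [∧-rule on 1]
3. ¬((□◇(¬p3 ∧ ¬p2) ∧ ◇((p2 ∨ p1) ∨ ¬p2)) → ◇(◇(¬p3 ∧ ¬p2) ∧ ((p2 ∨ p1) ∨ ¬p2))), u   [∧-rule on 1]
4. □◇(¬p3 ∧ ¬p2) ∧ ◇((p2 ∨ p1) ∨ ¬p2), u   [¬→-rule on 3]
5. ¬◇(◇(¬p3 ∧ ¬p2) ∧ ((p2 ∨ p1) ∨ ¬p2)), u   [¬→-rule on 3]
6. □◇(¬p3 ∧ ¬p2), u   [∧-rule on 4]
7. ◇((p2 ∨ p1) ∨ ¬p2), u   [∧-rule on 4]
8. ¬(◇(¬p3 ∧ ¬p2) ∧ ((p2 ∨ p1) ∨ ¬p2)), u   [¬◇-rule on 5 via uRu]
9. ◇(¬p3 ∧ ¬p2), u   [□-rule on 6 via uRu]
10. ¬p1, u   [¬∧-rule on 2 (branches; this branch)]
11. ¬◇(¬p3 ∧ ¬p2), u   [¬∧-rule on 8 (branches; this branch)]
12. ¬(¬p3 ∧ ¬p2), u   [¬◇-rule on 11 via uRu]
13. p2, u   [¬∧-rule on 12 (branches; this branch)]
14. (p2 ∨ p1) ∨ ¬p2, v   [◇-rule on 7: fresh world v, uRv]
15. ¬(◇(¬p3 ∧ ¬p2) ∧ ((p2 ∨ p1) ∨ ¬p2)), v   [¬◇-rule on 5 via uRv]
16. ◇(¬p3 ∧ ¬p2), v   [□-rule on 6 via uRv]
17. ¬(¬p3 ∧ ¬p2), v   [¬◇-rule on 11 via uRv]
18. p2 ∨ p1, v   [∨-rule on 14 (branches; this branch)]
19. ¬◇(¬p3 ∧ ¬p2), v   [¬∧-rule on 15 (branches; this branch)]
20. p2, v   [¬∧-rule on 17 (branches; this branch)]
21. p1, v   [∨-rule on 18 (branches; this branch)]
22. ¬p3 ∧ ¬p2, w   [◇-rule on 9: fresh world w, uRw]
23. ¬p3, w   [∧-rule on 22]
24. ¬p2, w   [∧-rule on 22]
25. ¬(◇(¬p3 ∧ ¬p2) ∧ ((p2 ∨ p1) ∨ ¬p2)), w   [¬◇-rule on 5 via uRw]
26. ◇(¬p3 ∧ ¬p2), w   [□-rule on 6 via uRw]
27. ¬(¬p3 ∧ ¬p2), w   [¬◇-rule on 11 via uRw]
28. ¬((p2 ∨ p1) ∨ ¬p2), w   [¬∧-rule on 25 (branches; this branch)]
29. ¬(p2 ∨ p1), w   [¬∨-rule on 28]
30. p2, w   [¬∨-rule on 28]
Accessibility: uRu, uRv, uRw, vRv, wRw
Branch closes: p2 and ¬p2 both at w.
(One branch shown.) All branches close.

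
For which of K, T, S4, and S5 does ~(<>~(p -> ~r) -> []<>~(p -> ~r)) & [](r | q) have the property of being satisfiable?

K, T, S4

S5-tableau for the formula:
1. ~(<>~(p -> ~r) -> []<>~(p -> ~r)) & [](r | q), u
2. ~(<>~(p -> ~r) -> []<>~(p -> ~r)), u
3. [](r | q), u
4. <>~(p -> ~r), u
5. ~[]<>~(p -> ~r), u
6. r | q, u
7. q, u
8. ~(p -> ~r), v
9. p, v
10. r, v
11. r | q, v
12. q, v
13. ~<>~(p -> ~r), w
14. r | q, w
15. p -> ~r, u
16. p -> ~r, v
17. p -> ~r, w
18. q, w
19. ~r, u
20. ~r, v
Accessibility: uRu, uRv, uRw, vRu, vRv, vRw, wRu, wRv, wRw
Branch closes: r and ~r both at v.
Every branch closes (one shown): unsatisfiable in S5.
S4-tableau for the formula:
1. ~(<>~(p -> ~r) -> []<>~(p -> ~r)) & [](r | q), u
2. ~(<>~(p -> ~r) -> []<>~(p -> ~r)), u
3. [](r | q), u
4. <>~(p -> ~r), u
5. ~[]<>~(p -> ~r), u
6. r | q, u
7. q, u
8. ~(p -> ~r), v
9. p, v
10. r, v
11. r | q, v
12. q, v
13. ~<>~(p -> ~r), w
14. r | q, w
15. p -> ~r, w
16. q, w
17. ~r, w
Accessibility: uRu, uRv, uRw, vRv, wRw
Complete open branch: satisfiable in S4, hence also in K, T (this S4-model is also a K-model and a T-model).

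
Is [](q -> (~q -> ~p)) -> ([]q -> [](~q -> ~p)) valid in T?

Tableau for the negation ~([](q -> (~q -> ~p)) -> ([]q -> [](~q -> ~p))):
1. ~([](q -> (~q -> ~p)) -> ([]q -> [](~q -> ~p))), 0
2. [](q -> (~q -> ~p)), 0
3. ~([]q -> [](~q -> ~p)), 0
4. []q, 0
5. ~[](~q -> ~p), 0
6. q -> (~q -> ~p), 0
7. q, 0
8. ~q -> ~p, 0
9. ~p, 0
10. ~(~q -> ~p), 1
11. ~q, 1
12. p, 1
13. q -> (~q -> ~p), 1
14. q, 1
Accessibility: 0R0, 0R1, 1R1
Branch closes: q and ~q both at 1.
All branches of the negation close; one closing branch shown above.

Valid in T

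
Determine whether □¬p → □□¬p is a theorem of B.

Not valid

Tableau for the negation ¬(□¬p → □□¬p):
1. ¬(□¬p → □□¬p), 0
2. □¬p, 0
3. ¬□□¬p, 0
4. ¬p, 0
5. ¬□¬p, 1
6. ¬p, 1
7. p, 2
Accessibility: 0R0, 0R1, 1R0, 1R1, 1R2, 2R1, 2R2
The negation has an open branch (countermodel exists).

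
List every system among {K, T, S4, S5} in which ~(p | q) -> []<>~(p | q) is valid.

S4-tableau for the negation ~(~(p | q) -> []<>~(p | q)):
1. ~(~(p | q) -> []<>~(p | q)), w0
2. ~(p | q), w0
3. ~[]<>~(p | q), w0
4. ~p, w0
5. ~q, w0
6. ~<>~(p | q), w1
7. p | q, w1
8. q, w1
Accessibility: w0Rw0, w0Rw1, w1Rw1
Complete open branch: countermodel on an S4-frame, so not valid in S4, nor in K, T (the same frame is also a K-frame and a T-frame).
S5-tableau for the negation ~(~(p | q) -> []<>~(p | q)):
1. ~(~(p | q) -> []<>~(p | q)), w0
2. ~(p | q), w0
3. ~[]<>~(p | q), w0
4. ~p, w0
5. ~q, w0
6. ~<>~(p | q), w1
7. p | q, w0
8. p | q, w1
9. q, w0
Accessibility: w0Rw0, w0Rw1, w1Rw0, w1Rw1
Branch closes: q and ~q both at w0.
Every branch closes (one shown): valid in S5.

S5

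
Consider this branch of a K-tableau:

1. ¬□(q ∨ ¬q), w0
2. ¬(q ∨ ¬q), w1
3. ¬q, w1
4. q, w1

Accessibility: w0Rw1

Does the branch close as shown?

Both q and ¬q appear at w1.

Yes, closed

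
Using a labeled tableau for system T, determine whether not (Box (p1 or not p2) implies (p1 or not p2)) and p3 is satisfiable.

1. not (Box (p1 or not p2) implies (p1 or not p2)) and p3, w0
2. not (Box (p1 or not p2) implies (p1 or not p2)), w0
3. p3, w0
4. Box (p1 or not p2), w0
5. not (p1 or not p2), w0
6. not p1, w0
7. p2, w0
8. p1 or not p2, w0
9. not p2, w0
Accessibility: w0Rw0
Branch closes: p2 and not p2 both at w0.
(One branch shown.) All branches close.

Unsatisfiable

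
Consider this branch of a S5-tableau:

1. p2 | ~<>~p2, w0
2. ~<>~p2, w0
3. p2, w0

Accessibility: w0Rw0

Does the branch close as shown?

No world carries both an atom and its negation.

No, open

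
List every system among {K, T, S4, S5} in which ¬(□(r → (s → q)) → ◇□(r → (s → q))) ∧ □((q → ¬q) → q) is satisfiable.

K

K-tableau for the formula:
1. ¬(□(r → (s → q)) → ◇□(r → (s → q))) ∧ □((q → ¬q) → q), w0
2. ¬(□(r → (s → q)) → ◇□(r → (s → q))), w0   [∧-rule on 1]
3. □((q → ¬q) → q), w0   [∧-rule on 1]
4. □(r → (s → q)), w0   [¬→-rule on 2]
5. ¬◇□(r → (s → q)), w0   [¬→-rule on 2]
Complete open branch: satisfiable in K.
T-tableau for the formula:
1. ¬(□(r → (s → q)) → ◇□(r → (s → q))) ∧ □((q → ¬q) → q), w0
2. ¬(□(r → (s → q)) → ◇□(r → (s → q))), w0   [∧-rule on 1]
3. □((q → ¬q) → q), w0   [∧-rule on 1]
4. □(r → (s → q)), w0   [¬→-rule on 2]
5. ¬◇□(r → (s → q)), w0   [¬→-rule on 2]
6. (q → ¬q) → q, w0   [□-rule on 3 via w0Rw0]
7. r → (s → q), w0   [□-rule on 4 via w0Rw0]
8. ¬□(r → (s → q)), w0   [¬◇-rule on 5 via w0Rw0]
9. ¬(q → ¬q), w0   [→-rule on 6 (branches; this branch)]
10. q, w0   [¬→-rule on 9]
11. s → q, w0   [→-rule on 7 (branches; this branch)]
12. ¬(r → (s → q)), w1   [¬□-rule on 8: fresh world w1, w0Rw1]
13. r, w1   [¬→-rule on 12]
14. ¬(s → q), w1   [¬→-rule on 12]
15. s, w1   [¬→-rule on 14]
16. ¬q, w1   [¬→-rule on 14]
17. (q → ¬q) → q, w1   [□-rule on 3 via w0Rw1]
18. r → (s → q), w1   [□-rule on 4 via w0Rw1]
19. ¬□(r → (s → q)), w1   [¬◇-rule on 5 via w0Rw1]
20. ¬(q → ¬q), w1   [→-rule on 17 (branches; this branch)]
21. q, w1   [¬→-rule on 20]
Accessibility: w0Rw0, w0Rw1, w1Rw1
Branch closes: q and ¬q both at w1.
Every branch closes (one shown): unsatisfiable in T, hence also in S4, S5 (every S4/S5-frame is a T-frame).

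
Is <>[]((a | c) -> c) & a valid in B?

Tableau for the negation ~(<>[]((a | c) -> c) & a):
1. ~(<>[]((a | c) -> c) & a), u
2. ~a, u   [~&-rule on 1 (branches; this branch)]
Accessibility: uRu
The negation has an open branch (countermodel exists).

Not valid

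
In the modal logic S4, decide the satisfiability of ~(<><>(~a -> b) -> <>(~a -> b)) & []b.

1. ~(<><>(~a -> b) -> <>(~a -> b)) & []b, w0
2. ~(<><>(~a -> b) -> <>(~a -> b)), w0
3. []b, w0
4. <><>(~a -> b), w0
5. ~<>(~a -> b), w0
6. b, w0
7. ~(~a -> b), w0
8. ~a, w0
9. ~b, w0
Accessibility: w0Rw0
Branch closes: b and ~b both at w0.
Every branch closes; the branch above is one of them.

Unsatisfiable (every branch closes)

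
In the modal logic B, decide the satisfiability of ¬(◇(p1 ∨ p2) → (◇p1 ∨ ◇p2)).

1. ¬(◇(p1 ∨ p2) → (◇p1 ∨ ◇p2)), u
2. ◇(p1 ∨ p2), u   [¬→-rule on 1]
3. ¬(◇p1 ∨ ◇p2), u   [¬→-rule on 1]
4. ¬◇p1, u   [¬∨-rule on 3]
5. ¬◇p2, u   [¬∨-rule on 3]
6. ¬p1, u   [¬◇-rule on 4 via uRu]
7. ¬p2, u   [¬◇-rule on 5 via uRu]
8. p1 ∨ p2, v   [◇-rule on 2: fresh world v, uRv]
9. ¬p1, v   [¬◇-rule on 4 via uRv]
10. ¬p2, v   [¬◇-rule on 5 via uRv]
11. p2, v   [∨-rule on 8 (branches; this branch)]
Accessibility: uRu, uRv, vRu, vRv
Branch closes: p2 and ¬p2 both at v.
All branches of the tableau close; one closing branch shown above.

Unsatisfiable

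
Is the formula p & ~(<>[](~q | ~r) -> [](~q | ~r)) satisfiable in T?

Satisfiable

1. p & ~(<>[](~q | ~r) -> [](~q | ~r)), u
2. p, u   [&-rule on 1]
3. ~(<>[](~q | ~r) -> [](~q | ~r)), u   [&-rule on 1]
4. <>[](~q | ~r), u   [~->-rule on 3]
5. ~[](~q | ~r), u   [~->-rule on 3]
6. [](~q | ~r), v   [<>-rule on 4: fresh world v, uRv]
7. ~q | ~r, v   [[]-rule on 6 via vRv]
8. ~r, v   [|-rule on 7 (branches; this branch)]
9. ~(~q | ~r), w   [~[]-rule on 5: fresh world w, uRw]
10. q, w   [~|-rule on 9]
11. r, w   [~|-rule on 9]
Accessibility: uRu, uRv, uRw, vRv, wRw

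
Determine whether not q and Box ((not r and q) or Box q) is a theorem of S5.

Tableau for the negation not (not q and Box ((not r and q) or Box q)):
1. not (not q and Box ((not r and q) or Box q)), w0
2. not Box ((not r and q) or Box q), w0
3. not ((not r and q) or Box q), w1
4. not (not r and q), w1
5. not Box q, w1
6. not q, w1
7. not q, w2
Accessibility: w0Rw0, w0Rw1, w0Rw2, w1Rw0, w1Rw1, w1Rw2, w2Rw0, w2Rw1, w2Rw2
The negation has an open branch (countermodel exists).

Not valid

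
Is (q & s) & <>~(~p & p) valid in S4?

Tableau for the negation ~((q & s) & <>~(~p & p)):
1. ~((q & s) & <>~(~p & p)), w0
2. ~(q & s), w0
3. ~s, w0
Accessibility: w0Rw0
The negation has an open branch (countermodel exists).

No, not valid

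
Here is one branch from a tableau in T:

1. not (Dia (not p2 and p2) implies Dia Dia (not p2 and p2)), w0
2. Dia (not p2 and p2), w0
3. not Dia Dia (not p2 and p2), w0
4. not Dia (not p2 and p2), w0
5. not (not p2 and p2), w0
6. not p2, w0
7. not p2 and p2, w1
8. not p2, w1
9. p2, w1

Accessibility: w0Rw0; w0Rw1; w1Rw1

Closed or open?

Yes, closed

Both p2 and not p2 appear at w1.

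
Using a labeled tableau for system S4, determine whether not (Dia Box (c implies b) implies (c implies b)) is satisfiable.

Yes, satisfiable

1. not (Dia Box (c implies b) implies (c implies b)), 0
2. Dia Box (c implies b), 0   [neg-implies-rule on 1]
3. not (c implies b), 0   [neg-implies-rule on 1]
4. c, 0   [neg-implies-rule on 3]
5. not b, 0   [neg-implies-rule on 3]
6. Box (c implies b), 1   [Dia-rule on 2: fresh world 1, 0R1]
7. c implies b, 1   [Box-rule on 6 via 1R1]
8. b, 1   [implies-rule on 7 (branches; this branch)]
Accessibility: 0R0, 0R1, 1R1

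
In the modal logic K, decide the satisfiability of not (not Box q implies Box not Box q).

Yes, satisfiable

1. not (not Box q implies Box not Box q), 0
2. not Box q, 0   [neg-implies-rule on 1]
3. not Box not Box q, 0   [neg-implies-rule on 1]
4. not q, 1   [neg-Box-rule on 2: fresh world 1, 0R1]
5. Box q, 2   [neg-Box-rule on 3: fresh world 2, 0R2]
Accessibility: 0R1, 0R2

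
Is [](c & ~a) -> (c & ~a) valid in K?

No, not valid

Tableau for the negation ~([](c & ~a) -> (c & ~a)):
1. ~([](c & ~a) -> (c & ~a)), u
2. [](c & ~a), u
3. ~(c & ~a), u
4. a, u
The negation has an open branch (countermodel exists).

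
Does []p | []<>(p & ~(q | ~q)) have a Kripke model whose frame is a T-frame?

Satisfiable

1. []p | []<>(p & ~(q | ~q)), 0
2. []p, 0
3. p, 0
Accessibility: 0R0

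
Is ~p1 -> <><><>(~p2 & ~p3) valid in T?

Tableau for the negation ~(~p1 -> <><><>(~p2 & ~p3)):
1. ~(~p1 -> <><><>(~p2 & ~p3)), w0
2. ~p1, w0
3. ~<><><>(~p2 & ~p3), w0
4. ~<><>(~p2 & ~p3), w0
5. ~<>(~p2 & ~p3), w0
6. ~(~p2 & ~p3), w0
7. p3, w0
Accessibility: w0Rw0
The negation has an open branch (countermodel exists).

Invalid (countermodel exists)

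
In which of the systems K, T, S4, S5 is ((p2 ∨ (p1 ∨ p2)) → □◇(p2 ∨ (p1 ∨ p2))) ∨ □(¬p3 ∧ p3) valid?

S4-tableau for the negation ¬(((p2 ∨ (p1 ∨ p2)) → □◇(p2 ∨ (p1 ∨ p2))) ∨ □(¬p3 ∧ p3)):
1. ¬(((p2 ∨ (p1 ∨ p2)) → □◇(p2 ∨ (p1 ∨ p2))) ∨ □(¬p3 ∧ p3)), w0
2. ¬((p2 ∨ (p1 ∨ p2)) → □◇(p2 ∨ (p1 ∨ p2))), w0
3. ¬□(¬p3 ∧ p3), w0
4. p2 ∨ (p1 ∨ p2), w0
5. ¬□◇(p2 ∨ (p1 ∨ p2)), w0
6. p1 ∨ p2, w0
7. p2, w0
8. ¬(¬p3 ∧ p3), w1
9. ¬p3, w1
10. ¬◇(p2 ∨ (p1 ∨ p2)), w2
11. ¬(p2 ∨ (p1 ∨ p2)), w2
12. ¬p2, w2
13. ¬(p1 ∨ p2), w2
14. ¬p1, w2
Accessibility: w0Rw0, w0Rw1, w0Rw2, w1Rw1, w2Rw2
Complete open branch: countermodel on an S4-frame, so not valid in S4, nor in K, T (the same frame is also a K-frame and a T-frame).
S5-tableau for the negation ¬(((p2 ∨ (p1 ∨ p2)) → □◇(p2 ∨ (p1 ∨ p2))) ∨ □(¬p3 ∧ p3)):
1. ¬(((p2 ∨ (p1 ∨ p2)) → □◇(p2 ∨ (p1 ∨ p2))) ∨ □(¬p3 ∧ p3)), w0
2. ¬((p2 ∨ (p1 ∨ p2)) → □◇(p2 ∨ (p1 ∨ p2))), w0
3. ¬□(¬p3 ∧ p3), w0
4. p2 ∨ (p1 ∨ p2), w0
5. ¬□◇(p2 ∨ (p1 ∨ p2)), w0
6. p1 ∨ p2, w0
7. p1, w0
8. ¬(¬p3 ∧ p3), w1
9. ¬p3, w1
10. ¬◇(p2 ∨ (p1 ∨ p2)), w2
11. ¬(p2 ∨ (p1 ∨ p2)), w0
12. ¬p2, w0
13. ¬(p1 ∨ p2), w0
14. ¬p1, w0
Accessibility: w0Rw0, w0Rw1, w0Rw2, w1Rw0, w1Rw1, w1Rw2, w2Rw0, w2Rw1, w2Rw2
Branch closes: p1 and ¬p1 both at w0.
Every branch closes (one shown): valid in S5.

S5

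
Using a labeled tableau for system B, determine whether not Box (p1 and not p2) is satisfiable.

1. not Box (p1 and not p2), 0
2. not (p1 and not p2), 1
3. p2, 1
Accessibility: 0R0, 0R1, 1R0, 1R1

Satisfiable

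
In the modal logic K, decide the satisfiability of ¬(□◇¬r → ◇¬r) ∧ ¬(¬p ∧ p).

1. ¬(□◇¬r → ◇¬r) ∧ ¬(¬p ∧ p), w0
2. ¬(□◇¬r → ◇¬r), w0
3. ¬(¬p ∧ p), w0
4. □◇¬r, w0
5. ¬◇¬r, w0
6. ¬p, w0

Satisfiable (open branch found)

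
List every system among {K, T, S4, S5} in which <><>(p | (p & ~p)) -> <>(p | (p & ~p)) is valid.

S4, S5

S4-tableau for the negation ~(<><>(p | (p & ~p)) -> <>(p | (p & ~p))):
1. ~(<><>(p | (p & ~p)) -> <>(p | (p & ~p))), w0
2. <><>(p | (p & ~p)), w0   [~->-rule on 1]
3. ~<>(p | (p & ~p)), w0   [~->-rule on 1]
4. ~(p | (p & ~p)), w0   [~<>-rule on 3 via w0Rw0]
5. ~p, w0   [~|-rule on 4]
6. ~(p & ~p), w0   [~|-rule on 4]
7. <>(p | (p & ~p)), w1   [<>-rule on 2: fresh world w1, w0Rw1]
8. ~(p | (p & ~p)), w1   [~<>-rule on 3 via w0Rw1]
9. ~p, w1   [~|-rule on 8]
10. ~(p & ~p), w1   [~|-rule on 8]
11. p | (p & ~p), w2   [<>-rule on 7: fresh world w2, w1Rw2]
12. ~(p | (p & ~p)), w2   [~<>-rule on 3 via w0Rw2]
13. ~p, w2   [~|-rule on 12]
14. ~(p & ~p), w2   [~|-rule on 12]
15. p & ~p, w2   [|-rule on 11 (branches; this branch)]
16. p, w2   [&-rule on 15]
Accessibility: w0Rw0, w0Rw1, w0Rw2, w1Rw1, w1Rw2, w2Rw2
Branch closes: p and ~p both at w2.
Every branch closes (one shown): valid in S4, hence also in S5 (every theorem of S4 is a theorem of S5).
T-tableau for the negation ~(<><>(p | (p & ~p)) -> <>(p | (p & ~p))):
1. ~(<><>(p | (p & ~p)) -> <>(p | (p & ~p))), w0
2. <><>(p | (p & ~p)), w0   [~->-rule on 1]
3. ~<>(p | (p & ~p)), w0   [~->-rule on 1]
4. ~(p | (p & ~p)), w0   [~<>-rule on 3 via w0Rw0]
5. ~p, w0   [~|-rule on 4]
6. ~(p & ~p), w0   [~|-rule on 4]
7. <>(p | (p & ~p)), w1   [<>-rule on 2: fresh world w1, w0Rw1]
8. ~(p | (p & ~p)), w1   [~<>-rule on 3 via w0Rw1]
9. ~p, w1   [~|-rule on 8]
10. ~(p & ~p), w1   [~|-rule on 8]
11. p | (p & ~p), w2   [<>-rule on 7: fresh world w2, w1Rw2]
12. p, w2   [|-rule on 11 (branches; this branch)]
Accessibility: w0Rw0, w0Rw1, w1Rw1, w1Rw2, w2Rw2
Complete open branch: countermodel on a T-frame, so not valid in T, nor in K (the same frame is also a K-frame).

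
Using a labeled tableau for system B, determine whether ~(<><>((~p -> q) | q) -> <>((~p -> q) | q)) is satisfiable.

1. ~(<><>((~p -> q) | q) -> <>((~p -> q) | q)), w0
2. <><>((~p -> q) | q), w0
3. ~<>((~p -> q) | q), w0
4. ~((~p -> q) | q), w0
5. ~(~p -> q), w0
6. ~q, w0
7. ~p, w0
8. <>((~p -> q) | q), w1
9. ~((~p -> q) | q), w1
10. ~(~p -> q), w1
11. ~q, w1
12. ~p, w1
13. (~p -> q) | q, w2
14. q, w2
Accessibility: w0Rw0, w0Rw1, w1Rw0, w1Rw1, w1Rw2, w2Rw1, w2Rw2

Satisfiable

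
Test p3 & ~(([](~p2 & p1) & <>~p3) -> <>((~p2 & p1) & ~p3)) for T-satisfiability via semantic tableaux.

Unsatisfiable (every branch closes)

1. p3 & ~(([](~p2 & p1) & <>~p3) -> <>((~p2 & p1) & ~p3)), w0
2. p3, w0
3. ~(([](~p2 & p1) & <>~p3) -> <>((~p2 & p1) & ~p3)), w0
4. [](~p2 & p1) & <>~p3, w0
5. ~<>((~p2 & p1) & ~p3), w0
6. [](~p2 & p1), w0
7. <>~p3, w0
8. ~((~p2 & p1) & ~p3), w0
9. ~p2 & p1, w0
10. ~p2, w0
11. p1, w0
12. ~p3, w1
13. ~((~p2 & p1) & ~p3), w1
14. ~p2 & p1, w1
15. ~p2, w1
16. p1, w1
17. ~(~p2 & p1), w1
18. ~p1, w1
Accessibility: w0Rw0, w0Rw1, w1Rw1
Branch closes: p1 and ~p1 both at w1.
Every branch closes; the branch above is one of them.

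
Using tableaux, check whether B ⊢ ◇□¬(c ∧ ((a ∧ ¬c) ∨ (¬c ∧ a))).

Yes, valid

Tableau for the negation ¬◇□¬(c ∧ ((a ∧ ¬c) ∨ (¬c ∧ a))):
1. ¬◇□¬(c ∧ ((a ∧ ¬c) ∨ (¬c ∧ a))), 0
2. ¬□¬(c ∧ ((a ∧ ¬c) ∨ (¬c ∧ a))), 0
3. c ∧ ((a ∧ ¬c) ∨ (¬c ∧ a)), 1
4. c, 1
5. (a ∧ ¬c) ∨ (¬c ∧ a), 1
6. ¬□¬(c ∧ ((a ∧ ¬c) ∨ (¬c ∧ a))), 1
7. ¬c ∧ a, 1
8. ¬c, 1
9. a, 1
Accessibility: 0R0, 0R1, 1R0, 1R1
Branch closes: c and ¬c both at 1.
All branches of the negation close; one closing branch shown above.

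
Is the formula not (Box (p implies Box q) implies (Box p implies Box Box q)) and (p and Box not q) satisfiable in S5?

Unsatisfiable

1. not (Box (p implies Box q) implies (Box p implies Box Box q)) and (p and Box not q), w0
2. not (Box (p implies Box q) implies (Box p implies Box Box q)), w0
3. p and Box not q, w0
4. Box (p implies Box q), w0
5. not (Box p implies Box Box q), w0
6. p, w0
7. Box not q, w0
8. Box p, w0
9. not Box Box q, w0
10. p implies Box q, w0
11. not q, w0
12. Box q, w0
13. q, w0
Accessibility: w0Rw0
Branch closes: q and not q both at w0.
(One branch shown.) All branches close.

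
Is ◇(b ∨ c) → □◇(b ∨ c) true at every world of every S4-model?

No, not valid

Tableau for the negation ¬(◇(b ∨ c) → □◇(b ∨ c)):
1. ¬(◇(b ∨ c) → □◇(b ∨ c)), u
2. ◇(b ∨ c), u   [¬→-rule on 1]
3. ¬□◇(b ∨ c), u   [¬→-rule on 1]
4. b ∨ c, v   [◇-rule on 2: fresh world v, uRv]
5. c, v   [∨-rule on 4 (branches; this branch)]
6. ¬◇(b ∨ c), w   [¬□-rule on 3: fresh world w, uRw]
7. ¬(b ∨ c), w   [¬◇-rule on 6 via wRw]
8. ¬b, w   [¬∨-rule on 7]
9. ¬c, w   [¬∨-rule on 7]
Accessibility: uRu, uRv, uRw, vRv, wRw
The negation has an open branch (countermodel exists).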